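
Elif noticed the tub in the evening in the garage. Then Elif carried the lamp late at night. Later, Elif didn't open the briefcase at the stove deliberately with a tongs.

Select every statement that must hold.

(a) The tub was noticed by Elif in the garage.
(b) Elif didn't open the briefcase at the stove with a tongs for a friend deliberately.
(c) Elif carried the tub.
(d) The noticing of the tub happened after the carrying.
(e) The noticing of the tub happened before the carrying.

(a) Entailed — this follows by dropping conjuncts from the noticing event's description.
(b) Entailed — under negation, adding a further restriction is entailed: if no such opening event occurred, none occurred for a friend either.
(c) Not entailed — Elif carried the lamp, not the tub; the tub belongs to the noticing event.
(d) Not entailed — the narrative places the noticing before the carrying, not after.
(e) Entailed — the narrative places the noticing before the carrying.

(a), (b), (e)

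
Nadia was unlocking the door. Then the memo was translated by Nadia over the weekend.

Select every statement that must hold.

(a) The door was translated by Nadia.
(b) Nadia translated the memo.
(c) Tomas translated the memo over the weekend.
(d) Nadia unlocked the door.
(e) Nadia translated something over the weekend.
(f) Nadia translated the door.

(b), (e)

(a) Not entailed — Nadia translated the memo, not the door; the door belongs to the unlocking event.
(b) Entailed — every conjunct here is already in the original translating event.
(c) Not entailed — the passage has Nadia translating the memo, not Tomas.
(d) Not entailed — 'was unlocking' is progressive on an accomplishment; it does not entail the completed 'unlocked'.
(e) Entailed — this follows by dropping conjuncts from the translating event's description.
(f) Not entailed — Nadia translated the memo, not the door; the door belongs to the unlocking event.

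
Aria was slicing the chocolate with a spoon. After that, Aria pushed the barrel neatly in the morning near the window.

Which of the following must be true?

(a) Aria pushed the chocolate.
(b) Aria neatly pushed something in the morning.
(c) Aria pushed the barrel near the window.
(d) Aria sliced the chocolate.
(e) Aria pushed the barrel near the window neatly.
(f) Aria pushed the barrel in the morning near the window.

(a) Not entailed — Aria pushed the barrel, not the chocolate; the chocolate belongs to the slicing event.
(b) Entailed — dropping 'near the window' and generalizing the patient leaves a sub-description the original still satisfies.
(c) Entailed — every conjunct here is already in the original pushing event.
(d) Not entailed — 'was slicing' is progressive on an accomplishment; it does not entail the completed 'sliced'.
(e) Entailed — the original entails any weakening of itself; this just drops 'in the morning'.
(f) Entailed — this follows by dropping conjuncts from the pushing event's description.

(b), (c), (e), (f)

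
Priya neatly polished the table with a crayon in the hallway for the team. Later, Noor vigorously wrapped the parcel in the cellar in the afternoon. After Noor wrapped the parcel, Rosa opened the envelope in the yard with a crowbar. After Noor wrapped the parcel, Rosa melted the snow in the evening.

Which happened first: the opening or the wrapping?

the wrapping

The connectives place the wrapping before the opening.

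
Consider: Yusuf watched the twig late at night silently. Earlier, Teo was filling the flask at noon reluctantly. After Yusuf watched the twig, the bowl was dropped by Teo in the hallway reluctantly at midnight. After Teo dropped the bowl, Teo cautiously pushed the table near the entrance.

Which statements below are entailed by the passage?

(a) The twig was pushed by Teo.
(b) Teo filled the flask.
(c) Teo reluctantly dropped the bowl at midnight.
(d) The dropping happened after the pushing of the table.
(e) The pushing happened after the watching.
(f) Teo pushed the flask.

(c), (e)

(a) Not entailed — Teo pushed the table, not the twig; the twig belongs to the watching event.
(b) Not entailed — 'was filling' is progressive on an accomplishment; it does not entail the completed 'filled'.
(c) Entailed — this follows by dropping conjuncts from the dropping event's description.
(d) Not entailed — the narrative places the dropping before the pushing, not after.
(e) Entailed — the narrative places the watching before the pushing.
(f) Not entailed — Teo pushed the table, not the flask; the flask belongs to the filling event.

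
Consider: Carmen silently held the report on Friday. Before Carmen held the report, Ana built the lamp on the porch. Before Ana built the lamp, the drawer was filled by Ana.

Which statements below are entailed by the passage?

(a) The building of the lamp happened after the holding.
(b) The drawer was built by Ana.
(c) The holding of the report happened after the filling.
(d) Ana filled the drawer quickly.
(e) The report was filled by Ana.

(a) Not entailed — the narrative places the building before the holding, not after.
(b) Not entailed — Ana built the lamp, not the drawer; the drawer belongs to the filling event.
(c) Entailed — the narrative places the filling before the holding.
(d) Not entailed — 'quickly' adds information not in the original event.
(e) Not entailed — Ana filled the drawer, not the report; the report belongs to the holding event.

(c)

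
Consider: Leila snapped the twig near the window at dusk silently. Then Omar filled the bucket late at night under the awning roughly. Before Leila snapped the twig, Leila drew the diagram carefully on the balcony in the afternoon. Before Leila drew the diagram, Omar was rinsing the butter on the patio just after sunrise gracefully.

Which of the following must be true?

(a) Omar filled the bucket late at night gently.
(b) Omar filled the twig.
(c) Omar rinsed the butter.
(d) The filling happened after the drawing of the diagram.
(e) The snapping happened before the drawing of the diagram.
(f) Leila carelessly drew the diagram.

(c), (d)

(a) Not entailed — 'gently' adds a manner not in (and inconsistent with) the original.
(b) Not entailed — Omar filled the bucket, not the twig; the twig belongs to the snapping event.
(c) Entailed — 'rinse' is an activity; 'was rinsing' entails that some rinsing happened, so 'rinsed' holds.
(d) Entailed — the narrative places the drawing before the filling.
(e) Not entailed — the narrative places the drawing before the snapping, not after.
(f) Not entailed — 'carelessly' adds a manner not in (and inconsistent with) the original.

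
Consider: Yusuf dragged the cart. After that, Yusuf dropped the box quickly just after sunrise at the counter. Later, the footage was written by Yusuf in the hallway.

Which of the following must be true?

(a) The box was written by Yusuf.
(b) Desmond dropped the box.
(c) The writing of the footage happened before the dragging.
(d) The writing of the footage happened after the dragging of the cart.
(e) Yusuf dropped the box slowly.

(d)

(a) Not entailed — Yusuf wrote the footage, not the box; the box belongs to the dropping event.
(b) Not entailed — the passage has Yusuf dropping the box, not Desmond.
(c) Not entailed — the narrative places the dragging before the writing, not after.
(d) Entailed — the narrative places the dragging before the writing.
(e) Not entailed — 'slowly' adds a manner not in (and inconsistent with) the original.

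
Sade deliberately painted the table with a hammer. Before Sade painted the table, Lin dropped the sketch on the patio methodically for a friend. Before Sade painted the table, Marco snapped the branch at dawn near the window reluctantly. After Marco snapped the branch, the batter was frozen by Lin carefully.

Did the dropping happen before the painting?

yes

The narrative orders the dropping before the painting.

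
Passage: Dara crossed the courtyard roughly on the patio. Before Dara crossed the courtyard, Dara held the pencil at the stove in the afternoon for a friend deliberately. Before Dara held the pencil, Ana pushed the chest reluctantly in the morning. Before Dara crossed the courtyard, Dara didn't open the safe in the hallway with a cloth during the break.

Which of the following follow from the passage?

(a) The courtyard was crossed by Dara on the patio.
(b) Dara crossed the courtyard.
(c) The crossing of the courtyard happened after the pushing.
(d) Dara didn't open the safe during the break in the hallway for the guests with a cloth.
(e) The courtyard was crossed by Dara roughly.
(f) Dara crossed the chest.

(a) Entailed — the original entails any weakening of itself; this just drops 'roughly'.
(b) Entailed — this follows by dropping conjuncts from the crossing event's description.
(c) Entailed — the narrative places the pushing before the crossing.
(d) Entailed — under negation, adding a further restriction is entailed: if no such opening event occurred, none occurred for the guests either.
(e) Entailed — the original entails any weakening of itself; this just drops 'on the patio'.
(f) Not entailed — Dara crossed the courtyard, not the chest; the chest belongs to the pushing event.

(a), (b), (c), (d), (e)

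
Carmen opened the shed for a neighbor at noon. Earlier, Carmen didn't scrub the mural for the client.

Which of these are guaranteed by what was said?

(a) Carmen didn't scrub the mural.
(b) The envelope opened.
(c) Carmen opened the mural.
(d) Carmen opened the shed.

(a) Not entailed — dropping 'for the client' under negation is not valid — the original leaves open that Carmen scrubbed the mural some other way.
(b) Not entailed — the shed is what opened, not the envelope.
(c) Not entailed — Carmen opened the shed, not the mural; the mural belongs to the scrubbing event.
(d) Entailed — the original entails any weakening of itself; this just drops 'for a neighbor', 'at noon'.

(d)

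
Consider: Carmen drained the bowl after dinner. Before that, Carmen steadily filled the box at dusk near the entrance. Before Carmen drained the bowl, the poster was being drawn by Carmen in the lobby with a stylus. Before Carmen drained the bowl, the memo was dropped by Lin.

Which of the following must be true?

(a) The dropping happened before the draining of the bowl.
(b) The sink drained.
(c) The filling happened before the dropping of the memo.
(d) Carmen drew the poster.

(a)

(a) Entailed — the narrative places the dropping before the draining.
(b) Not entailed — the bowl is what drained, not the sink.
(c) Not entailed — the narrative doesn't order the filling relative to the dropping.
(d) Not entailed — 'was drawing' is progressive on an accomplishment; it does not entail the completed 'drew'.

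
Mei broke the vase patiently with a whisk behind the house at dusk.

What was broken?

the vase

'the vase' marks the patient of the breaking event.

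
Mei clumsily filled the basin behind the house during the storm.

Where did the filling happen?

'behind the house' marks the location of the filling event.

behind the house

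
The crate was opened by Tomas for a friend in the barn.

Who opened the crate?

'Tomas' marks the agent of the opening event.

Tomas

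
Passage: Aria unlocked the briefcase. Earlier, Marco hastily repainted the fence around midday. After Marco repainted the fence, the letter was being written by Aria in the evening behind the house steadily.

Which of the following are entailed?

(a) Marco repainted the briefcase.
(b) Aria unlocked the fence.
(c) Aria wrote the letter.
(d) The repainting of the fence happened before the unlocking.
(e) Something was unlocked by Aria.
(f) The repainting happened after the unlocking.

(d), (e)

(a) Not entailed — Marco repainted the fence, not the briefcase; the briefcase belongs to the unlocking event.
(b) Not entailed — Aria unlocked the briefcase, not the fence; the fence belongs to the repainting event.
(c) Not entailed — 'was writing' is progressive on an accomplishment; it does not entail the completed 'wrote'.
(d) Entailed — the narrative places the repainting before the unlocking.
(e) Entailed — every conjunct here is already in the original unlocking event.
(f) Not entailed — the narrative places the repainting before the unlocking, not after.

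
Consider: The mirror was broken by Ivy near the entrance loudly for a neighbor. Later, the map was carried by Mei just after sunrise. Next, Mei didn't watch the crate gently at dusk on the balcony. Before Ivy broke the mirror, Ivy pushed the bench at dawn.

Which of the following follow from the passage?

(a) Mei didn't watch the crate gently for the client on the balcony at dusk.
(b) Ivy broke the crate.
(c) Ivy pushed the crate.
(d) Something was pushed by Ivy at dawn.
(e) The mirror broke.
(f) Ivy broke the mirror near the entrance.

(a), (d), (e), (f)

(a) Entailed — under negation, adding a further restriction is entailed: if no such watching event occurred, none occurred for the client either.
(b) Not entailed — Ivy broke the mirror, not the crate; the crate belongs to the watching event.
(c) Not entailed — Ivy pushed the bench, not the crate; the crate belongs to the watching event.
(d) Entailed — the original entails any weakening of itself; this just generalizes the patient.
(e) Entailed — 'Ivy broke the mirror' is causative; it entails the inchoative 'the mirror broke'.
(f) Entailed — dropping 'loudly', 'for a neighbor' leaves a sub-description the original still satisfies.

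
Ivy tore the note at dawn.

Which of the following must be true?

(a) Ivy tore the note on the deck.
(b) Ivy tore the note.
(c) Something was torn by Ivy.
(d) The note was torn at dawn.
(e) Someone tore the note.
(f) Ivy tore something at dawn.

(a) Not entailed — 'on the deck' adds information not in the original event.
(b) Entailed — the original entails any weakening of itself; this just drops 'at dawn'.
(c) Entailed — dropping 'at dawn' and generalizing the patient leaves a sub-description the original still satisfies.
(d) Entailed — the original entails any weakening of itself; this just generalizes the agent.
(e) Entailed — the original entails any weakening of itself; this just drops 'at dawn' and generalizes the agent.
(f) Entailed — the original entails any weakening of itself; this just generalizes the patient.

(b), (c), (d), (e), (f)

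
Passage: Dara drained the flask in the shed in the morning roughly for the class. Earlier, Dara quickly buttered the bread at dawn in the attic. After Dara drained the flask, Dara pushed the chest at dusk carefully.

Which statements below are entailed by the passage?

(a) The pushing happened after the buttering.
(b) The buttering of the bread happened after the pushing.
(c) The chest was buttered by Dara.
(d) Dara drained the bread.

(a)

(a) Entailed — the narrative places the buttering before the pushing.
(b) Not entailed — the narrative places the buttering before the pushing, not after.
(c) Not entailed — Dara buttered the bread, not the chest; the chest belongs to the pushing event.
(d) Not entailed — Dara drained the flask, not the bread; the bread belongs to the buttering event.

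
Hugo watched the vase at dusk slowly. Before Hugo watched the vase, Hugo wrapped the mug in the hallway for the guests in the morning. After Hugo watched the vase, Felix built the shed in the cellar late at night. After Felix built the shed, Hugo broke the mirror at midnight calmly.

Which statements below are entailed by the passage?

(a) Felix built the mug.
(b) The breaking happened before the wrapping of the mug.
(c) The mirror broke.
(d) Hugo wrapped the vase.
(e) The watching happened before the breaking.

(c), (e)

(a) Not entailed — Felix built the shed, not the mug; the mug belongs to the wrapping event.
(b) Not entailed — the narrative places the wrapping before the breaking, not after.
(c) Entailed — 'Hugo broke the mirror' is causative; it entails the inchoative 'the mirror broke'.
(d) Not entailed — Hugo wrapped the mug, not the vase; the vase belongs to the watching event.
(e) Entailed — the narrative places the watching before the breaking.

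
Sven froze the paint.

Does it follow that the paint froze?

yes

'Sven froze the paint' is the causative; it entails the inchoative 'the paint froze'.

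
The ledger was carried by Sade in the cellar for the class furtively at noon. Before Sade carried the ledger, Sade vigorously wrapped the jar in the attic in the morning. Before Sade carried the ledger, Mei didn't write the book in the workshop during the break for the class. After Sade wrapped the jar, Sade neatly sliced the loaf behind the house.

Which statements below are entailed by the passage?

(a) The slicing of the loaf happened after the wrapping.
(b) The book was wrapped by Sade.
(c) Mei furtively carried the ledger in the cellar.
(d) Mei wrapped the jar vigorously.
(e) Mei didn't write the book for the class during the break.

(a)

(a) Entailed — the narrative places the wrapping before the slicing.
(b) Not entailed — Sade wrapped the jar, not the book; the book belongs to the writing event.
(c) Not entailed — the passage has Sade carrying the ledger, not Mei.
(d) Not entailed — the passage has Sade wrapping the jar, not Mei.
(e) Not entailed — dropping 'in the workshop' under negation is not valid — the original leaves open that Mei wrote the book some other way.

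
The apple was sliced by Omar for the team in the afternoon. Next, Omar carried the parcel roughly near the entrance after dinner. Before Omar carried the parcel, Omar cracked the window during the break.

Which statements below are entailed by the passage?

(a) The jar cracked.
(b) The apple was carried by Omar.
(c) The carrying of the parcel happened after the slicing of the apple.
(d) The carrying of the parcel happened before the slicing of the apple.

(c)

(a) Not entailed — the window is what cracked, not the jar.
(b) Not entailed — Omar carried the parcel, not the apple; the apple belongs to the slicing event.
(c) Entailed — the narrative places the slicing before the carrying.
(d) Not entailed — the narrative places the slicing before the carrying, not after.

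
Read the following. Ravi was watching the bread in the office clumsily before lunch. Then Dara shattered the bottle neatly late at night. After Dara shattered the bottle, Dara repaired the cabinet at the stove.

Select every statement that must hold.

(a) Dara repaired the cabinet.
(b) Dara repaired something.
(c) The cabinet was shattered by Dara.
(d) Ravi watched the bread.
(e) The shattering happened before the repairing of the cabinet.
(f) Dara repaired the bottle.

(a), (b), (d), (e)

(a) Entailed — dropping 'at the stove' leaves a sub-description the original still satisfies.
(b) Entailed — this follows by dropping conjuncts from the repairing event's description.
(c) Not entailed — Dara shattered the bottle, not the cabinet; the cabinet belongs to the repairing event.
(d) Entailed — 'watch' is an activity; 'was watching' entails that some watching happened, so 'watched' holds.
(e) Entailed — the narrative places the shattering before the repairing.
(f) Not entailed — Dara repaired the cabinet, not the bottle; the bottle belongs to the shattering event.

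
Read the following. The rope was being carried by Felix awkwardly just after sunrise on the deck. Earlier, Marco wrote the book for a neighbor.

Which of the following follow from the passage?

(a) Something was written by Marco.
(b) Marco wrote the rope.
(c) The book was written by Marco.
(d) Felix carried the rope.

(a) Entailed — every conjunct here is already in the original writing event.
(b) Not entailed — Marco wrote the book, not the rope; the rope belongs to the carrying event.
(c) Entailed — every conjunct here is already in the original writing event.
(d) Entailed — 'carry' is an activity; 'was carrying' entails that some carrying happened, so 'carried' holds.

(a), (c), (d)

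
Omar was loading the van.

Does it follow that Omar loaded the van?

no

'was loading' is progressive; for an accomplishment like 'load the van', it doesn't entail completion.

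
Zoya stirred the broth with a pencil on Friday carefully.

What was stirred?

the broth

'the broth' marks the patient of the stirring event.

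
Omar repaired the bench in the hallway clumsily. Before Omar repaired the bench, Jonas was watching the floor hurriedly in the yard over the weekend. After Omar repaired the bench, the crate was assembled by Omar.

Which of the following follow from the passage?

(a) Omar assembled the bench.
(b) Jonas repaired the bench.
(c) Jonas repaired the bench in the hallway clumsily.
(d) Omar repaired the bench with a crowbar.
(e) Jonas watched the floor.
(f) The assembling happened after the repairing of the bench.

(a) Not entailed — Omar assembled the crate, not the bench; the bench belongs to the repairing event.
(b) Not entailed — the passage has Omar repairing the bench, not Jonas.
(c) Not entailed — the passage has Omar repairing the bench, not Jonas.
(d) Not entailed — 'with a crowbar' adds information not in the original event.
(e) Entailed — 'watch' is an activity; 'was watching' entails that some watching happened, so 'watched' holds.
(f) Entailed — the narrative places the repairing before the assembling.

(e), (f)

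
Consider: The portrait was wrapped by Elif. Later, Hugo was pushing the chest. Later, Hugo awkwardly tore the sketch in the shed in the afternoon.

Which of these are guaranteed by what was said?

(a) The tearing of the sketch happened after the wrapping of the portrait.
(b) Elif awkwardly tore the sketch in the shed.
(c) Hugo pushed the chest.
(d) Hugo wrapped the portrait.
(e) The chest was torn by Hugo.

(a) Entailed — the narrative places the wrapping before the tearing.
(b) Not entailed — the passage has Hugo tearing the sketch, not Elif.
(c) Entailed — 'push' is an activity; 'was pushing' entails that some pushing happened, so 'pushed' holds.
(d) Not entailed — the passage has Elif wrapping the portrait, not Hugo.
(e) Not entailed — Hugo tore the sketch, not the chest; the chest belongs to the pushing event.

(a), (c)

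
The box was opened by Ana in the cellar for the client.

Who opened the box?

'Ana' marks the agent of the opening event.

Ana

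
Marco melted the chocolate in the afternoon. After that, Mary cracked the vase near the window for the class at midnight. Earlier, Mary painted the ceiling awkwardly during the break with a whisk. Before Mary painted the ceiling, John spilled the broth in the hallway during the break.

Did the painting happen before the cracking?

The narrative orders the painting before the cracking.

yes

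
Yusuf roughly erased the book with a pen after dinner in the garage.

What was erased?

'the book' marks the patient of the erasing event.

the book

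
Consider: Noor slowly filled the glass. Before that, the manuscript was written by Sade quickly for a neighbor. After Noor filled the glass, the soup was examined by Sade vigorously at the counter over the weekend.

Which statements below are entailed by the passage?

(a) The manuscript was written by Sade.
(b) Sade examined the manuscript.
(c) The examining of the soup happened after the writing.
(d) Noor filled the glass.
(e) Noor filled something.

(a) Entailed — dropping 'for a neighbor', 'quickly' leaves a sub-description the original still satisfies.
(b) Not entailed — Sade examined the soup, not the manuscript; the manuscript belongs to the writing event.
(c) Entailed — the narrative places the writing before the examining.
(d) Entailed — dropping 'slowly' leaves a sub-description the original still satisfies.
(e) Entailed — dropping 'slowly' and generalizing the patient leaves a sub-description the original still satisfies.

(a), (c), (d), (e)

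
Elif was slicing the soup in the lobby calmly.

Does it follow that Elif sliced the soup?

'was slicing' is progressive; for an accomplishment like 'slice the soup', it doesn't entail completion.

no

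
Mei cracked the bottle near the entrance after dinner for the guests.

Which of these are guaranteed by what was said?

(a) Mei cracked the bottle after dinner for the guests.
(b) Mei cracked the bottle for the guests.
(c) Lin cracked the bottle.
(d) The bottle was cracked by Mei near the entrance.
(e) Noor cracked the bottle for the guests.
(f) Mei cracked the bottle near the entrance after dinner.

(a), (b), (d), (f)

(a) Entailed — the original entails any weakening of itself; this just drops 'near the entrance'.
(b) Entailed — this follows by dropping conjuncts from the cracking event's description.
(c) Not entailed — the passage has Mei cracking the bottle, not Lin.
(d) Entailed — the original entails any weakening of itself; this just drops 'for the guests', 'after dinner'.
(e) Not entailed — the passage has Mei cracking the bottle, not Noor.
(f) Entailed — the original entails any weakening of itself; this just drops 'for the guests'.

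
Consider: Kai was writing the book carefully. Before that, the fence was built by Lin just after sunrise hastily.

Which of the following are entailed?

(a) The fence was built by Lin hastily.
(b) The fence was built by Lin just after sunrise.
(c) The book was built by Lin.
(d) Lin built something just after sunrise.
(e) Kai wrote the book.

(a) Entailed — this follows by dropping conjuncts from the building event's description.
(b) Entailed — the original entails any weakening of itself; this just drops 'hastily'.
(c) Not entailed — Lin built the fence, not the book; the book belongs to the writing event.
(d) Entailed — dropping 'hastily' and generalizing the patient leaves a sub-description the original still satisfies.
(e) Not entailed — 'was writing' is progressive on an accomplishment; it does not entail the completed 'wrote'.

(a), (b), (d)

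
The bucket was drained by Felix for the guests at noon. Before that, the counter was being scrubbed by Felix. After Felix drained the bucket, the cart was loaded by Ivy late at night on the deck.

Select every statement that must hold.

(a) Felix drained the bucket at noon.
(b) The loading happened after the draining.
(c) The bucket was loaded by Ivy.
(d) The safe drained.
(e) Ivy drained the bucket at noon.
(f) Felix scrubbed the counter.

(a), (b), (f)

(a) Entailed — the original entails any weakening of itself; this just drops 'for the guests'.
(b) Entailed — the narrative places the draining before the loading.
(c) Not entailed — Ivy loaded the cart, not the bucket; the bucket belongs to the draining event.
(d) Not entailed — the bucket is what drained, not the safe.
(e) Not entailed — the passage has Felix draining the bucket, not Ivy.
(f) Entailed — 'scrub' is an activity; 'was scrubbing' entails that some scrubbing happened, so 'scrubbed' holds.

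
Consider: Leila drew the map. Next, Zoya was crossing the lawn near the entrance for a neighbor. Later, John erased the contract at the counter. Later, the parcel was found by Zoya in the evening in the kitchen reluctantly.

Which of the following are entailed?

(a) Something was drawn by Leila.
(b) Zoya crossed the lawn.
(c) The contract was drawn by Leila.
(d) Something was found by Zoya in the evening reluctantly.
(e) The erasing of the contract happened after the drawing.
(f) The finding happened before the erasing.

(a) Entailed — generalizing the patient leaves a sub-description the original still satisfies.
(b) Not entailed — 'was crossing' is progressive on an accomplishment; it does not entail the completed 'crossed'.
(c) Not entailed — Leila drew the map, not the contract; the contract belongs to the erasing event.
(d) Entailed — the original entails any weakening of itself; this just drops 'in the kitchen' and generalizes the patient.
(e) Entailed — the narrative places the drawing before the erasing.
(f) Not entailed — the narrative places the erasing before the finding, not after.

(a), (d), (e)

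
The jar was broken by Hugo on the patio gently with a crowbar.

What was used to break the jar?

'with a crowbar' marks the instrument of the breaking event.

a crowbar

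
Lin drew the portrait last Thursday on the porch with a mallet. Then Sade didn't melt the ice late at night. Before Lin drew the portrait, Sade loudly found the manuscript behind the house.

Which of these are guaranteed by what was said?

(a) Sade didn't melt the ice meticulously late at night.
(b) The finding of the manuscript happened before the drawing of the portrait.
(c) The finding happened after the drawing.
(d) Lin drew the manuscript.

(a) Entailed — under negation, adding a further restriction is entailed: if no such melting event occurred, none occurred meticulously either.
(b) Entailed — the narrative places the finding before the drawing.
(c) Not entailed — the narrative places the finding before the drawing, not after.
(d) Not entailed — Lin drew the portrait, not the manuscript; the manuscript belongs to the finding event.

(a), (b)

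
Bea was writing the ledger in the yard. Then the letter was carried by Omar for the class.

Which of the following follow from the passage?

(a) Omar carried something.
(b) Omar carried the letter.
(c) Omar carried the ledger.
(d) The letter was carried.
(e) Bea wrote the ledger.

(a) Entailed — every conjunct here is already in the original carrying event.
(b) Entailed — every conjunct here is already in the original carrying event.
(c) Not entailed — Omar carried the letter, not the ledger; the ledger belongs to the writing event.
(d) Entailed — dropping 'for the class' and generalizing the agent leaves a sub-description the original still satisfies.
(e) Not entailed — 'was writing' is progressive on an accomplishment; it does not entail the completed 'wrote'.

(a), (b), (d)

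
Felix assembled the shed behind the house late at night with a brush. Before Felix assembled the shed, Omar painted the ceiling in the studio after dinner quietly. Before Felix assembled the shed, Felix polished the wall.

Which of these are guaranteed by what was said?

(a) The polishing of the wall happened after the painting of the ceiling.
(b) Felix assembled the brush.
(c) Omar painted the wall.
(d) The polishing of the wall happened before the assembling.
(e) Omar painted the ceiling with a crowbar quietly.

(d)

(a) Not entailed — the narrative doesn't order the painting relative to the polishing.
(b) Not entailed — the brush is the instrument, not what was assembled.
(c) Not entailed — Omar painted the ceiling, not the wall; the wall belongs to the polishing event.
(d) Entailed — the narrative places the polishing before the assembling.
(e) Not entailed — 'with a crowbar' adds information not in the original event.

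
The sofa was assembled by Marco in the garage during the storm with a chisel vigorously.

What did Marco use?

'with a chisel' marks the instrument of the assembling event.

a chisel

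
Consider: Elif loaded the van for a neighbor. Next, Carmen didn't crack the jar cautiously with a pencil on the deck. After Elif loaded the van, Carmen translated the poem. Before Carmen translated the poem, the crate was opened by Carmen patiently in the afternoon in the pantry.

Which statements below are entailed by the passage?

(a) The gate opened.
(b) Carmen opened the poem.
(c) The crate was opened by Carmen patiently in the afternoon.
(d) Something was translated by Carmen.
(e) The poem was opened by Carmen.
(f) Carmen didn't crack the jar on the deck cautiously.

(a) Not entailed — the crate is what opened, not the gate.
(b) Not entailed — Carmen opened the crate, not the poem; the poem belongs to the translating event.
(c) Entailed — the original entails any weakening of itself; this just drops 'in the pantry'.
(d) Entailed — this follows by dropping conjuncts from the translating event's description.
(e) Not entailed — Carmen opened the crate, not the poem; the poem belongs to the translating event.
(f) Not entailed — dropping 'with a pencil' under negation is not valid — the original leaves open that Carmen cracked the jar some other way.

(c), (d)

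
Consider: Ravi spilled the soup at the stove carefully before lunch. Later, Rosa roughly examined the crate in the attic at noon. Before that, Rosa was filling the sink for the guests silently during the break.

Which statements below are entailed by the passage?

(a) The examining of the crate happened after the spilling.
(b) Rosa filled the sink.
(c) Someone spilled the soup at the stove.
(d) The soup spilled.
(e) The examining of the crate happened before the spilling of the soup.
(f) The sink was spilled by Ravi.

(a), (c), (d)

(a) Entailed — the narrative places the spilling before the examining.
(b) Not entailed — 'was filling' is progressive on an accomplishment; it does not entail the completed 'filled'.
(c) Entailed — the original entails any weakening of itself; this just drops 'before lunch', 'carefully' and generalizes the agent.
(d) Entailed — 'Ravi spilled the soup' is causative; it entails the inchoative 'the soup spilled'.
(e) Not entailed — the narrative places the spilling before the examining, not after.
(f) Not entailed — Ravi spilled the soup, not the sink; the sink belongs to the filling event.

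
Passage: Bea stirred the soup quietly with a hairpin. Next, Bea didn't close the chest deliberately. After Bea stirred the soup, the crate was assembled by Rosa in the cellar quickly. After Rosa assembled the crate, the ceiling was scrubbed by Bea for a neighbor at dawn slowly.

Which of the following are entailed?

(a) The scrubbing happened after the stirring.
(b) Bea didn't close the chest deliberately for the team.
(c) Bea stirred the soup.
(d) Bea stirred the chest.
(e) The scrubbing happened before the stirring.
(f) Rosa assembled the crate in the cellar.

(a), (b), (c), (f)

(a) Entailed — the narrative places the stirring before the scrubbing.
(b) Entailed — under negation, adding a further restriction is entailed: if no such closing event occurred, none occurred for the team either.
(c) Entailed — dropping 'with a hairpin', 'quietly' leaves a sub-description the original still satisfies.
(d) Not entailed — Bea stirred the soup, not the chest; the chest belongs to the closing event.
(e) Not entailed — the narrative places the stirring before the scrubbing, not after.
(f) Entailed — the original entails any weakening of itself; this just drops 'quickly'.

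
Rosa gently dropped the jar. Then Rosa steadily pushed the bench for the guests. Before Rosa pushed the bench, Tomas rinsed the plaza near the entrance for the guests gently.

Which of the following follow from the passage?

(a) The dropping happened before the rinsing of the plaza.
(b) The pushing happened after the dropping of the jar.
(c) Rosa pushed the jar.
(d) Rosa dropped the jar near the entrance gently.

(a) Not entailed — the narrative doesn't order the dropping relative to the rinsing.
(b) Entailed — the narrative places the dropping before the pushing.
(c) Not entailed — Rosa pushed the bench, not the jar; the jar belongs to the dropping event.
(d) Not entailed — 'near the entrance' adds information not in the original event.

(b)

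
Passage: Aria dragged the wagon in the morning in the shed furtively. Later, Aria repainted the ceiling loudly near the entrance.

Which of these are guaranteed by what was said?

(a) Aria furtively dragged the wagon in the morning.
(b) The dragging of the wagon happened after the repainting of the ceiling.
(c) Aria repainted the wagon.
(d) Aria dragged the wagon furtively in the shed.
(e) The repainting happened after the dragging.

(a), (d), (e)

(a) Entailed — every conjunct here is already in the original dragging event.
(b) Not entailed — the narrative places the dragging before the repainting, not after.
(c) Not entailed — Aria repainted the ceiling, not the wagon; the wagon belongs to the dragging event.
(d) Entailed — every conjunct here is already in the original dragging event.
(e) Entailed — the narrative places the dragging before the repainting.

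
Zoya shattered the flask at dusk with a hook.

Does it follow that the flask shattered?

yes

'Zoya shattered the flask' is the causative; it entails the inchoative 'the flask shattered'.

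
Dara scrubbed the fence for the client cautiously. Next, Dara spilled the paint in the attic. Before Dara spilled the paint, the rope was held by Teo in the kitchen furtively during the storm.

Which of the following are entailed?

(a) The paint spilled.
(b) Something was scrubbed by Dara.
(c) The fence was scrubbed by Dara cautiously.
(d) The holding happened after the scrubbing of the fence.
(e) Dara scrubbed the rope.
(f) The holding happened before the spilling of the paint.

(a) Entailed — 'Dara spilled the paint' is causative; it entails the inchoative 'the paint spilled'.
(b) Entailed — dropping 'cautiously', 'for the client' and generalizing the patient leaves a sub-description the original still satisfies.
(c) Entailed — dropping 'for the client' leaves a sub-description the original still satisfies.
(d) Not entailed — the narrative doesn't order the scrubbing relative to the holding.
(e) Not entailed — Dara scrubbed the fence, not the rope; the rope belongs to the holding event.
(f) Entailed — the narrative places the holding before the spilling.

(a), (b), (c), (f)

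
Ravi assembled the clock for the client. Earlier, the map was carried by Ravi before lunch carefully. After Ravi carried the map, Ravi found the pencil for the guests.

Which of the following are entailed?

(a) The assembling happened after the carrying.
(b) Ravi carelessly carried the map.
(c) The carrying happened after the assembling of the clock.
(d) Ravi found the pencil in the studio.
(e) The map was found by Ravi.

(a) Entailed — the narrative places the carrying before the assembling.
(b) Not entailed — 'carelessly' adds a manner not in (and inconsistent with) the original.
(c) Not entailed — the narrative places the carrying before the assembling, not after.
(d) Not entailed — 'in the studio' adds information not in the original event.
(e) Not entailed — Ravi found the pencil, not the map; the map belongs to the carrying event.

(a)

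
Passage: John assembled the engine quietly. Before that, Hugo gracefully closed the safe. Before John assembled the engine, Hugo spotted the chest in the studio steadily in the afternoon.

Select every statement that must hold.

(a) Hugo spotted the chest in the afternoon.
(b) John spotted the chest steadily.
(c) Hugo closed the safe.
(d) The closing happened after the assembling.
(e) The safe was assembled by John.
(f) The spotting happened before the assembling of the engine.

(a), (c), (f)

(a) Entailed — dropping 'in the studio', 'steadily' leaves a sub-description the original still satisfies.
(b) Not entailed — the passage has Hugo spotting the chest, not John.
(c) Entailed — the original entails any weakening of itself; this just drops 'gracefully'.
(d) Not entailed — the narrative places the closing before the assembling, not after.
(e) Not entailed — John assembled the engine, not the safe; the safe belongs to the closing event.
(f) Entailed — the narrative places the spotting before the assembling.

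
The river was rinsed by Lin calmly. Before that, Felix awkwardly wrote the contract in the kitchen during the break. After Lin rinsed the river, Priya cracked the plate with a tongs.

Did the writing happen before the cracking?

The narrative orders the writing before the cracking.

yes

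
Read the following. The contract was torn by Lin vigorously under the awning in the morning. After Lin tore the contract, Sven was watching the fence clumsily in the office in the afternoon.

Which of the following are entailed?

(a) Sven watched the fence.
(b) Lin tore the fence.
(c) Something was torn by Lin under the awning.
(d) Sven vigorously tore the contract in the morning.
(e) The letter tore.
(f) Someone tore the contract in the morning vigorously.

(a) Entailed — 'watch' is an activity; 'was watching' entails that some watching happened, so 'watched' holds.
(b) Not entailed — Lin tore the contract, not the fence; the fence belongs to the watching event.
(c) Entailed — this follows by dropping conjuncts from the tearing event's description.
(d) Not entailed — the passage has Lin tearing the contract, not Sven.
(e) Not entailed — the contract is what tore, not the letter.
(f) Entailed — dropping 'under the awning' and generalizing the agent leaves a sub-description the original still satisfies.

(a), (c), (f)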